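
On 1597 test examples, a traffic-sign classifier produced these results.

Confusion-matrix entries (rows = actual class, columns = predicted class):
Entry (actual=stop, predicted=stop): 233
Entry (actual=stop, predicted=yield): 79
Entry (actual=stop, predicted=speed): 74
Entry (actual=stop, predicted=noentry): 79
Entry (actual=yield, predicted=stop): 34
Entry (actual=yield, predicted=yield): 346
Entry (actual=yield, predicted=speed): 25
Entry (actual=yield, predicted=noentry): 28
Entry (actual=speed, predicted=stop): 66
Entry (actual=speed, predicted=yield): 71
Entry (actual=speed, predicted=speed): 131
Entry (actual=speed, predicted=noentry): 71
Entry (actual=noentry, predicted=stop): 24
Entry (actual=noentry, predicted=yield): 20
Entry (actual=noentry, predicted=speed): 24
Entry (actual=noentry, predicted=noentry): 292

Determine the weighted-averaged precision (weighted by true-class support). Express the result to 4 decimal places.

Per-class precision (TP/(TP+FP)):
  stop: TP=233, FP=34+66+24=124 → 233/357 = 0.65266
  yield: TP=346, FP=79+71+20=170 → 346/516 = 0.67054
  speed: TP=131, FP=74+25+24=123 → 131/254 = 0.51575
  noentry: TP=292, FP=79+28+71=178 → 292/470 = 0.62128
Weighted-precision = Σ (supportᵢ/N)·precisionᵢ with N=1597: (465/1597)·0.65266 + (433/1597)·0.67054 + (339/1597)·0.51575 + (360/1597)·0.62128 = 0.6214

0.6214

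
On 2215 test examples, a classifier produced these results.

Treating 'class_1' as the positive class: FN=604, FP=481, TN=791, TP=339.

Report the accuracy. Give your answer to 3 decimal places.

0.510

Accuracy = (TP+TN)/N = (339+791)/2215 = 0.510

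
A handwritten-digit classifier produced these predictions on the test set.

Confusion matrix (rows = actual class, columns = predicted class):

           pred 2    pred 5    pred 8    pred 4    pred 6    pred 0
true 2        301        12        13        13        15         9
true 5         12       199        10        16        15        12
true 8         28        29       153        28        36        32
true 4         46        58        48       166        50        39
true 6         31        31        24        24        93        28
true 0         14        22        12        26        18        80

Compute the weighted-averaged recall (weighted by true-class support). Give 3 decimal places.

0.569

Per-class recall (TP/(TP+FN)):
  2: TP=301, FN=12+13+13+15+9=62 → 301/363 = 0.8292
  5: TP=199, FN=12+10+16+15+12=65 → 199/264 = 0.7538
  8: TP=153, FN=28+29+28+36+32=153 → 153/306 = 0.5000
  4: TP=166, FN=46+58+48+50+39=241 → 166/407 = 0.4079
  6: TP=93, FN=31+31+24+24+28=138 → 93/231 = 0.4026
  0: TP=80, FN=14+22+12+26+18=92 → 80/172 = 0.4651
Weighted-recall = Σ (supportᵢ/N)·recallᵢ with N=1743: (363/1743)·0.8292 + (264/1743)·0.7538 + (306/1743)·0.5000 + (407/1743)·0.4079 + (231/1743)·0.4026 + (172/1743)·0.4651 = 0.569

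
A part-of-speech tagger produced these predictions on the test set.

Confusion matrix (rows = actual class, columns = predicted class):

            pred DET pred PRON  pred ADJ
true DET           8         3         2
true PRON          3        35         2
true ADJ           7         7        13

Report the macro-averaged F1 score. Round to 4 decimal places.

Per-class F1 score (2·TP/(2·TP+FP+FN)):
  DET: TP=8, FP=3+7=10, FN=3+2=5 → 16/31 = 0.51613
  PRON: TP=35, FP=3+7=10, FN=3+2=5 → 70/85 = 0.82353
  ADJ: TP=13, FP=2+2=4, FN=7+7=14 → 26/44 = 0.59091
Macro-F1 score = mean = (0.51613 + 0.82353 + 0.59091) / 3 = 0.6435

0.6435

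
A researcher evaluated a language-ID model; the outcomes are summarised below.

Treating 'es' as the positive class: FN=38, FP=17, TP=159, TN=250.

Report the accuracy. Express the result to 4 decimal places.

0.8815

Accuracy = (TP+TN)/N = (159+250)/464 = 0.8815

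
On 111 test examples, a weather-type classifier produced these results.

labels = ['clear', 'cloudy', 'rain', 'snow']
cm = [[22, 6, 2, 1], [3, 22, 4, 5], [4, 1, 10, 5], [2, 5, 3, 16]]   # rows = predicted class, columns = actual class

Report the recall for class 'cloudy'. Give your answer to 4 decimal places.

0.6471

recall = TP/(TP+FN).
cloudy: TP=22, FN=6+1+5=12 → 22/34 = 0.64706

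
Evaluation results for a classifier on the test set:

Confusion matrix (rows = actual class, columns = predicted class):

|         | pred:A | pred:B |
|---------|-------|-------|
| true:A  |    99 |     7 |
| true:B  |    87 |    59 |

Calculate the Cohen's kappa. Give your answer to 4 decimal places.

0.3064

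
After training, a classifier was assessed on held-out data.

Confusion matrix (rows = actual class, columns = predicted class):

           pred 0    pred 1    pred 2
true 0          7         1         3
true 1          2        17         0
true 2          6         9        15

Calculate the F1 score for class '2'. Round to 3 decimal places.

F1 score = 2·TP/(2·TP+FP+FN).
2: TP=15, FP=3+0=3, FN=6+9=15 → 30/48 = 0.6250

0.625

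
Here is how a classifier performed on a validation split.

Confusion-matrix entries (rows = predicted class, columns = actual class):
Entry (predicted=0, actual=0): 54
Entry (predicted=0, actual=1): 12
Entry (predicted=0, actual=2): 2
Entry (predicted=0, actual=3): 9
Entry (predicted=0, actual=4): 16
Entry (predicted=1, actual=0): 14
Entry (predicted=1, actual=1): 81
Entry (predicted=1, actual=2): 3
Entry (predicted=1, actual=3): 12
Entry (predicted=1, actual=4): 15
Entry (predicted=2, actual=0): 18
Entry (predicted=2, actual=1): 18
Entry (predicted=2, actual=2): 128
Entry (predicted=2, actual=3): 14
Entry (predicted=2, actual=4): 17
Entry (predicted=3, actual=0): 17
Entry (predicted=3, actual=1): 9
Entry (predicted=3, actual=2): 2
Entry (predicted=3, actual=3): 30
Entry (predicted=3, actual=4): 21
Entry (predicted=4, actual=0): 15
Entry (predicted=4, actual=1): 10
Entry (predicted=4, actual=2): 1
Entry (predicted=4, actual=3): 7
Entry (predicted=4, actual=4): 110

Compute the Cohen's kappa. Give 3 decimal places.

0.537

Observed agreement pₒ = trace/N = 403/635 = 0.6346
Expected agreement pₑ = Σ (rowᵢ·colᵢ)/N² = (118·93 + 130·125 + 136·195 + 72·79 + 179·143)/635² = 0.2109
κ = (pₒ − pₑ)/(1 − pₑ) = (0.6346 − 0.2109)/(1 − 0.2109) = 0.537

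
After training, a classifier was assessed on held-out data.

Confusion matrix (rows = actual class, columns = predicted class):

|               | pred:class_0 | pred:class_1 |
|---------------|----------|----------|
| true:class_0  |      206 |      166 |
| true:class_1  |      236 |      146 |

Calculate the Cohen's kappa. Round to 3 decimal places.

Observed agreement pₒ = trace/N = 352/754 = 0.4668
Expected agreement pₑ = Σ (rowᵢ·colᵢ)/N² = (372·442 + 382·312)/754² = 0.4989
κ = (pₒ − pₑ)/(1 − pₑ) = (0.4668 − 0.4989)/(1 − 0.4989) = -0.064

-0.064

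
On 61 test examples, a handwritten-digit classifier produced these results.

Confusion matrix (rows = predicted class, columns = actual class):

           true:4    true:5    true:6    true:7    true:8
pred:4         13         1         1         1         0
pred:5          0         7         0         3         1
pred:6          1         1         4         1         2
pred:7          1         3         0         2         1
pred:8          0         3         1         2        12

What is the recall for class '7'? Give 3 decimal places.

recall = TP/(TP+FN).
7: TP=2, FN=1+3+1+2=7 → 2/9 = 0.2222

0.222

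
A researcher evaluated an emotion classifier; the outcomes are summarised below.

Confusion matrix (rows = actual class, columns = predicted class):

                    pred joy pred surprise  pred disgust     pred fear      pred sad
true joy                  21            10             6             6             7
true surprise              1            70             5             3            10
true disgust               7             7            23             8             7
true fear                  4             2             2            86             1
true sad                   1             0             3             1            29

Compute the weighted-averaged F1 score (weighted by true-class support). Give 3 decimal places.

0.706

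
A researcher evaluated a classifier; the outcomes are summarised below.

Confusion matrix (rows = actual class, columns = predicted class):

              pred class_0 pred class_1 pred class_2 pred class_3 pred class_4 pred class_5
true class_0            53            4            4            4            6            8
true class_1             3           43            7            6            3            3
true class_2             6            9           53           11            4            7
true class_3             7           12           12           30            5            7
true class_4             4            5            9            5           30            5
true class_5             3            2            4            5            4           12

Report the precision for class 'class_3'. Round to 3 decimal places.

0.492

Treat 'class_3' as positive and all other classes as negative.
precision = TP/(TP+FP).
class_3: TP=30, FP=4+6+11+5+5=31 → 30/61 = 0.4918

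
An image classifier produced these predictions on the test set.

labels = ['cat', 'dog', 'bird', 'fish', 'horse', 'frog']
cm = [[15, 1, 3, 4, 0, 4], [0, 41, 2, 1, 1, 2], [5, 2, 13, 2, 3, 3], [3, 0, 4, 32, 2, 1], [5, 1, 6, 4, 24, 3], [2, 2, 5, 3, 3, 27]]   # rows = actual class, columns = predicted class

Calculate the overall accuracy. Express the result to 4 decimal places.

Accuracy = trace / total = (15+41+13+32+24+27=152) / 229 = 152/229 = 0.6638

0.6638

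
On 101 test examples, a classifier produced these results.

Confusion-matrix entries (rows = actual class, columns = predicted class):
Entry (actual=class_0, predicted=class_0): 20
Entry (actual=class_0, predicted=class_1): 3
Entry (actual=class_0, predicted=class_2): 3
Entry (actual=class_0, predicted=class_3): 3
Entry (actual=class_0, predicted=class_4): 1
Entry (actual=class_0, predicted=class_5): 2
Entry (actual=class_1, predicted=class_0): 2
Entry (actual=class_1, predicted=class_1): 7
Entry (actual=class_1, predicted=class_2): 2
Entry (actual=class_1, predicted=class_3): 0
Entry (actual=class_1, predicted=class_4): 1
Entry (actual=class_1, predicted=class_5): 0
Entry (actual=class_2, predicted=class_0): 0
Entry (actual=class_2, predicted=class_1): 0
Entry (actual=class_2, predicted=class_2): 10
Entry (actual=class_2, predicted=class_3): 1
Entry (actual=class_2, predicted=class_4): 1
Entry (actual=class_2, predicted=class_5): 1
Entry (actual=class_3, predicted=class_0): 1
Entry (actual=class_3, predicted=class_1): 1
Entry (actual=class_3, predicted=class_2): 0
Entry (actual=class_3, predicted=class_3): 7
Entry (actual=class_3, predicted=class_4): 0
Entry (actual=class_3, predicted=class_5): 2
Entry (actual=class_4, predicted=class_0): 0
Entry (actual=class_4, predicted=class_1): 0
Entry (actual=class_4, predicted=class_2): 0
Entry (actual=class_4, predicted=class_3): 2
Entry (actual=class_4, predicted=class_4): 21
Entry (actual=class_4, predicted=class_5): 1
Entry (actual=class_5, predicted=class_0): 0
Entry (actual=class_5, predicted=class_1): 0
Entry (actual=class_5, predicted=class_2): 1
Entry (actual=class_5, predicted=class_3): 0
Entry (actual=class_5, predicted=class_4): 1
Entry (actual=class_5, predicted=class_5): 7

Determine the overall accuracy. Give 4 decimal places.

Accuracy = trace / total = (20+7+10+7+21+7=72) / 101 = 72/101 = 0.7129

0.7129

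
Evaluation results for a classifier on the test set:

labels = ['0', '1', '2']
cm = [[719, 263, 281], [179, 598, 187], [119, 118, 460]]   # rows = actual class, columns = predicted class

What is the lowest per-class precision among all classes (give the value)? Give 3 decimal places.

Per-class precision (TP/(TP+FP)):
  0: TP=719, FP=179+119=298 → 719/1017 = 0.7070
  1: TP=598, FP=263+118=381 → 598/979 = 0.6108
  2: TP=460, FP=281+187=468 → 460/928 = 0.4957
Lowest is class '2' with precision = 0.496.

0.496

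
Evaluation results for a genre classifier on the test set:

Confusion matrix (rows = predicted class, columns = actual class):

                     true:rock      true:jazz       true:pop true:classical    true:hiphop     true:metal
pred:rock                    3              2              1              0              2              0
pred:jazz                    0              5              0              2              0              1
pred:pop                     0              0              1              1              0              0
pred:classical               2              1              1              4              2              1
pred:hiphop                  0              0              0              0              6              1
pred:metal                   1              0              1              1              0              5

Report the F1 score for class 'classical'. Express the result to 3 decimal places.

0.421

Treat 'classical' as positive and all other classes as negative.
F1 score = 2·TP/(2·TP+FP+FN).
classical: TP=4, FP=2+1+1+2+1=7, FN=0+2+1+0+1=4 → 8/19 = 0.4211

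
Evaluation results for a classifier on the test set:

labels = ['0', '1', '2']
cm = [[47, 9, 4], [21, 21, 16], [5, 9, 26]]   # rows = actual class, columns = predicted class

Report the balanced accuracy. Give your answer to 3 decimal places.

0.598

Balanced accuracy = mean of per-class recall.
  0: recall = 47/60 = 0.7833
  1: recall = 21/58 = 0.3621
  2: recall = 26/40 = 0.6500
Mean = (0.7833 + 0.3621 + 0.6500) / 3 = 0.598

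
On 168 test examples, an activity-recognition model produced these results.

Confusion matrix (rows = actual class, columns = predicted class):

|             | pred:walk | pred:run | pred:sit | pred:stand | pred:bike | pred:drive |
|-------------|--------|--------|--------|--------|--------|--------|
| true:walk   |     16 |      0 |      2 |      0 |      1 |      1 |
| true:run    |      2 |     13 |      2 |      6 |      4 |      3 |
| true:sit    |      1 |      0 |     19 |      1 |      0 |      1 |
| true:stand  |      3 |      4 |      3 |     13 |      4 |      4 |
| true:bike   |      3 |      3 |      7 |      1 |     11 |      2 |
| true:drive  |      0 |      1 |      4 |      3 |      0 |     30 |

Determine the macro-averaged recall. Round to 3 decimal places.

0.619

Per-class recall (TP/(TP+FN)):
  walk: TP=16, FN=0+2+0+1+1=4 → 16/20 = 0.8000
  run: TP=13, FN=2+2+6+4+3=17 → 13/30 = 0.4333
  sit: TP=19, FN=1+0+1+0+1=3 → 19/22 = 0.8636
  stand: TP=13, FN=3+4+3+4+4=18 → 13/31 = 0.4194
  bike: TP=11, FN=3+3+7+1+2=16 → 11/27 = 0.4074
  drive: TP=30, FN=0+1+4+3+0=8 → 30/38 = 0.7895
Macro-recall = mean = (0.8000 + 0.4333 + 0.8636 + 0.4194 + 0.4074 + 0.7895) / 6 = 0.619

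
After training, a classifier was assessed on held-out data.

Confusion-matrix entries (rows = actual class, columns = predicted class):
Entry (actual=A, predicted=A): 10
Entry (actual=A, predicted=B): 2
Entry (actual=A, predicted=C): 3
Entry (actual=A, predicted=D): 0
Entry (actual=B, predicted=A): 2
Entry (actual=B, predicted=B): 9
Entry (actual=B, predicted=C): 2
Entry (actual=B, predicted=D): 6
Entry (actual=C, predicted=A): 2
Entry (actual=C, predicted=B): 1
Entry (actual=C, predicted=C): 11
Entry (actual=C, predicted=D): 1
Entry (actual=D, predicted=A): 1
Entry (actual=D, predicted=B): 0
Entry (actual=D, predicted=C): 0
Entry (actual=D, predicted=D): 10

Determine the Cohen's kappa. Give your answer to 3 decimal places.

0.559

Observed agreement pₒ = trace/N = 40/60 = 0.6667
Expected agreement pₑ = Σ (rowᵢ·colᵢ)/N² = (15·15 + 19·12 + 15·16 + 11·17)/60² = 0.2444
κ = (pₒ − pₑ)/(1 − pₑ) = (0.6667 − 0.2444)/(1 − 0.2444) = 0.559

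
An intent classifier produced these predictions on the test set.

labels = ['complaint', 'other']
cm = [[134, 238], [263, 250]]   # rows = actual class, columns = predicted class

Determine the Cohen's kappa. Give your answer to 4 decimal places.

Observed agreement pₒ = trace/N = 384/885 = 0.43390
Expected agreement pₑ = Σ (rowᵢ·colᵢ)/N² = (372·397 + 513·488)/885² = 0.50819
κ = (pₒ − pₑ)/(1 − pₑ) = (0.43390 − 0.50819)/(1 − 0.50819) = -0.1511

-0.1511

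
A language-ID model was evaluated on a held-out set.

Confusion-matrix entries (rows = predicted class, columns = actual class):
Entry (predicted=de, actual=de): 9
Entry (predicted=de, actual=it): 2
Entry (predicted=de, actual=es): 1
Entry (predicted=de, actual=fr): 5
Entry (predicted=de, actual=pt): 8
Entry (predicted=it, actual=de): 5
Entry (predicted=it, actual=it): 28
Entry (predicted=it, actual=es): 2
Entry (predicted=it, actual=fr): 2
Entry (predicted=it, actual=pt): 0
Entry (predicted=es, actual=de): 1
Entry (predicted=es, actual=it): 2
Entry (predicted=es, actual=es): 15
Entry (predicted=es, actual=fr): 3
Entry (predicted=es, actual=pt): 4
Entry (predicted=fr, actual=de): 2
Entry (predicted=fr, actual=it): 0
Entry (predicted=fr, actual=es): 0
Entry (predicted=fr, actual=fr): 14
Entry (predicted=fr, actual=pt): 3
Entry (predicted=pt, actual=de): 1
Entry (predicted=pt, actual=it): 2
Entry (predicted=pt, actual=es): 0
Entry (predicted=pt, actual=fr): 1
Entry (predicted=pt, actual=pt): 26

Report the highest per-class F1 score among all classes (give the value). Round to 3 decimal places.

0.789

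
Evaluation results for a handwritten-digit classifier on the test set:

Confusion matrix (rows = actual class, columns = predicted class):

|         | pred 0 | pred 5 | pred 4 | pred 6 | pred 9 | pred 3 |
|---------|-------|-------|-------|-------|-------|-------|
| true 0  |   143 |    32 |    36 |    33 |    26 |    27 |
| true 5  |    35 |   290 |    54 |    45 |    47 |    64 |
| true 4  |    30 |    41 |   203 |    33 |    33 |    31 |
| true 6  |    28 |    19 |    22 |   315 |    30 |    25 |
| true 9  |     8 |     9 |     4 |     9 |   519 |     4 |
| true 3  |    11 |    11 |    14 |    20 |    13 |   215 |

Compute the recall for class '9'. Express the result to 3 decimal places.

0.939

Take TP from the diagonal, FP from the rest of the '9' prediction marginal, FN from the rest of the '9' actual marginal.
recall = TP/(TP+FN).
9: TP=519, FN=8+9+4+9+4=34 → 519/553 = 0.9385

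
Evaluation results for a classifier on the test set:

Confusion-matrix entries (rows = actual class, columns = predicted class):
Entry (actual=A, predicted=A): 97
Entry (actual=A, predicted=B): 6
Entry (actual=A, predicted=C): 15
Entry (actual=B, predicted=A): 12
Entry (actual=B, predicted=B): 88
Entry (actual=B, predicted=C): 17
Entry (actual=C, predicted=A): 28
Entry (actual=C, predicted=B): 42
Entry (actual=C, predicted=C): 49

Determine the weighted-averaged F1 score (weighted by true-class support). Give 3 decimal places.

0.648

Per-class F1 score (2·TP/(2·TP+FP+FN)):
  A: TP=97, FP=12+28=40, FN=6+15=21 → 194/255 = 0.7608
  B: TP=88, FP=6+42=48, FN=12+17=29 → 176/253 = 0.6957
  C: TP=49, FP=15+17=32, FN=28+42=70 → 98/200 = 0.4900
Weighted-F1 score = Σ (supportᵢ/N)·F1 scoreᵢ with N=354: (118/354)·0.7608 + (117/354)·0.6957 + (119/354)·0.4900 = 0.648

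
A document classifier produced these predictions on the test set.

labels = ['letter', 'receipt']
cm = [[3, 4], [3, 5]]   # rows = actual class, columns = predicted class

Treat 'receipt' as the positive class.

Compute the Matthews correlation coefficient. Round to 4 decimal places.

0.0546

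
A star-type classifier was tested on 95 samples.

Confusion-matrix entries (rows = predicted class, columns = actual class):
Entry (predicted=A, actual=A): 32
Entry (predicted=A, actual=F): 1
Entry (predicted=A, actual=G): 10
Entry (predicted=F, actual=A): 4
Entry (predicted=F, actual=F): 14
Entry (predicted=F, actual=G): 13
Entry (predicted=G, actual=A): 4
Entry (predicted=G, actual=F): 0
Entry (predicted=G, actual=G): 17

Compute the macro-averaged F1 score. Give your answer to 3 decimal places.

0.646

Per-class F1 score (2·TP/(2·TP+FP+FN)):
  A: TP=32, FP=1+10=11, FN=4+4=8 → 64/83 = 0.7711
  F: TP=14, FP=4+13=17, FN=1+0=1 → 28/46 = 0.6087
  G: TP=17, FP=4+0=4, FN=10+13=23 → 34/61 = 0.5574
Macro-F1 score = mean = (0.7711 + 0.6087 + 0.5574) / 3 = 0.646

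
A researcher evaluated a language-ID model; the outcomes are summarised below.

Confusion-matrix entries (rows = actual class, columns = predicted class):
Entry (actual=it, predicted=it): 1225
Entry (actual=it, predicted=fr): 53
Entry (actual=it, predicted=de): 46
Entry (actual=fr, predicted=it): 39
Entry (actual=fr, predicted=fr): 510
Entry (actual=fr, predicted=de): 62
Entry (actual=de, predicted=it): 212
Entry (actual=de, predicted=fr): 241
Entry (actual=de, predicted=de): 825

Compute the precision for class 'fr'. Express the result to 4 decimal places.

0.6343

Take TP from the diagonal, FP from the rest of the 'fr' prediction marginal, FN from the rest of the 'fr' actual marginal.
precision = TP/(TP+FP).
fr: TP=510, FP=53+241=294 → 510/804 = 0.63433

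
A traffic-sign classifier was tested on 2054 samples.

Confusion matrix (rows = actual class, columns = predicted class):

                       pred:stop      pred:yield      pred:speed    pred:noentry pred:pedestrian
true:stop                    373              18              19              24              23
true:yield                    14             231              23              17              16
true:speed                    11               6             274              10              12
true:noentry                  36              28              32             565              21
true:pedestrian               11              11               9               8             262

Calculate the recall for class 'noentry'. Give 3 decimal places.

One-vs-rest for 'noentry': TP = diagonal; FP = other classes predicted 'noentry'; FN = 'noentry' predicted as other.
recall = TP/(TP+FN).
noentry: TP=565, FN=36+28+32+21=117 → 565/682 = 0.8284

0.828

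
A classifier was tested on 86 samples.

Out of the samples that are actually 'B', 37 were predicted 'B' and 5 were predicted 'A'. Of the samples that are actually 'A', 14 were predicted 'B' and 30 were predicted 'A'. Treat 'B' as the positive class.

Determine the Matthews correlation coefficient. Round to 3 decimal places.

0.573

MCC = (TP·TN − FP·FN) / √((TP+FP)(TP+FN)(TN+FP)(TN+FN))
Numerator = 37·30 − 14·5 = 1040
Denominator = √(51·42·44·35) = √3298680 = 1816.2269
MCC = 1040 / 1816.2269 = 0.573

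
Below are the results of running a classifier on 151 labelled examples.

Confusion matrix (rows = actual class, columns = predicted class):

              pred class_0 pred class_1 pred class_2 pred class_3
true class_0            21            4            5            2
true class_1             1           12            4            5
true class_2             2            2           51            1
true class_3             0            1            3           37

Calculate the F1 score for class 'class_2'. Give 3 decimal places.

F1 score = 2·TP/(2·TP+FP+FN).
class_2: TP=51, FP=5+4+3=12, FN=2+2+1=5 → 102/119 = 0.8571

0.857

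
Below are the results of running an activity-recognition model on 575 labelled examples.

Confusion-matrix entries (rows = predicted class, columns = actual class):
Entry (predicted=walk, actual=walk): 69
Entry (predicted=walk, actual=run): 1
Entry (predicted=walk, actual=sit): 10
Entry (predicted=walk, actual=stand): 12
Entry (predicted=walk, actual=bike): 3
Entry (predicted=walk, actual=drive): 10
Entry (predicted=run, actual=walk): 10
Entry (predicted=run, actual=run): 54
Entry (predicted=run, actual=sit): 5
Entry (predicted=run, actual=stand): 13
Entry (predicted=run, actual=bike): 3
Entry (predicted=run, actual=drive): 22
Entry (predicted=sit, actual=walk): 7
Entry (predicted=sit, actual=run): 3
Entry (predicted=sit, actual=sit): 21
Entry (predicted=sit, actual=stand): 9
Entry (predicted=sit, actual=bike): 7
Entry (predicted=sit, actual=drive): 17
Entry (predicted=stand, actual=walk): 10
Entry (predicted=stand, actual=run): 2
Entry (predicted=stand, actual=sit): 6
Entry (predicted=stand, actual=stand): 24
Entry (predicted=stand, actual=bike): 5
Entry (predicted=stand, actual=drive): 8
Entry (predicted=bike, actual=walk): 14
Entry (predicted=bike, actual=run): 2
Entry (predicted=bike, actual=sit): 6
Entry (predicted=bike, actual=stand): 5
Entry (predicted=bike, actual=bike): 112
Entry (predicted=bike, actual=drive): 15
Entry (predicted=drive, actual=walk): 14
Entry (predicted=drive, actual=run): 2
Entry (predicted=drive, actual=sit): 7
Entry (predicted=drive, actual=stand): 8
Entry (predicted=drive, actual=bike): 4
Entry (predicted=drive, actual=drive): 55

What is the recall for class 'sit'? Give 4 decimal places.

0.3818

One-vs-rest for 'sit': TP = diagonal; FP = other classes predicted 'sit'; FN = 'sit' predicted as other.
recall = TP/(TP+FN).
sit: TP=21, FN=10+5+6+6+7=34 → 21/55 = 0.38182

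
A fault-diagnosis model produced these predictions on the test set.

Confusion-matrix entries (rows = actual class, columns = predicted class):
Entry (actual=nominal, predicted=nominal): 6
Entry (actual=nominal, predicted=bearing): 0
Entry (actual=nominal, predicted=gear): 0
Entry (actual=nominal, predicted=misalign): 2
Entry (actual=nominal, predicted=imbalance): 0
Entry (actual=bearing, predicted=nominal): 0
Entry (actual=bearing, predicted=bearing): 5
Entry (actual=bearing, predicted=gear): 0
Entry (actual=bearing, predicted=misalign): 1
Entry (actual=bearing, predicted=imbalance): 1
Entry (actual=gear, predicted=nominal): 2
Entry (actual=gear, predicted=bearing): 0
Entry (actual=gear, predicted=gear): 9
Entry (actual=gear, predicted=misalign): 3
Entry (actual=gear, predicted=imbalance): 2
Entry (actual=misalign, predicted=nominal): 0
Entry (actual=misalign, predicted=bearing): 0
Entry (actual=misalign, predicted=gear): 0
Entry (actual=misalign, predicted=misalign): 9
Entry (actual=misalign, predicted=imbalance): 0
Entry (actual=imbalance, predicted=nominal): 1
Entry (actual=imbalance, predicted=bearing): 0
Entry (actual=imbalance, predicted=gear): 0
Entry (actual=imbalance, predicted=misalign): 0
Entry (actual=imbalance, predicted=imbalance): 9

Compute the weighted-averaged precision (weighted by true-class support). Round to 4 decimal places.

Per-class precision (TP/(TP+FP)):
  nominal: TP=6, FP=0+2+0+1=3 → 6/9 = 0.66667
  bearing: TP=5, FP=0+0+0+0=0 → 5/5 = 1.00000
  gear: TP=9, FP=0+0+0+0=0 → 9/9 = 1.00000
  misalign: TP=9, FP=2+1+3+0=6 → 9/15 = 0.60000
  imbalance: TP=9, FP=0+1+2+0=3 → 9/12 = 0.75000
Weighted-precision = Σ (supportᵢ/N)·precisionᵢ with N=50: (8/50)·0.66667 + (7/50)·1.00000 + (16/50)·1.00000 + (9/50)·0.60000 + (10/50)·0.75000 = 0.8247

0.8247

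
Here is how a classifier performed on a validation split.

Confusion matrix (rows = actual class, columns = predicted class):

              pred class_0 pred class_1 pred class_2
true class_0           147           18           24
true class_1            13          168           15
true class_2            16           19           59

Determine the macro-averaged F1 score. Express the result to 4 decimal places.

Per-class F1 score (2·TP/(2·TP+FP+FN)):
  class_0: TP=147, FP=13+16=29, FN=18+24=42 → 294/365 = 0.80548
  class_1: TP=168, FP=18+19=37, FN=13+15=28 → 336/401 = 0.83791
  class_2: TP=59, FP=24+15=39, FN=16+19=35 → 118/192 = 0.61458
Macro-F1 score = mean = (0.80548 + 0.83791 + 0.61458) / 3 = 0.7527

0.7527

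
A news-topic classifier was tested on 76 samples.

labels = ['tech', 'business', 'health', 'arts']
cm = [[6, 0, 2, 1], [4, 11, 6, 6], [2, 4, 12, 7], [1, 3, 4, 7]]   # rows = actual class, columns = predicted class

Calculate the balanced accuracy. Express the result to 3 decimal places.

Balanced accuracy = mean of per-class recall.
  tech: recall = 6/9 = 0.6667
  business: recall = 11/27 = 0.4074
  health: recall = 12/25 = 0.4800
  arts: recall = 7/15 = 0.4667
Mean = (0.6667 + 0.4074 + 0.4800 + 0.4667) / 4 = 0.505

0.505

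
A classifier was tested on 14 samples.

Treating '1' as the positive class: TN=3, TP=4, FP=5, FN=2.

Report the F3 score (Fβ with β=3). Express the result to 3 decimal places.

Fβ = (1+β²)·TP / ((1+β²)·TP + β²·FN + FP), with β²=9
= 10·4 / (10·4 + 9·2 + 5) = 0.635

0.635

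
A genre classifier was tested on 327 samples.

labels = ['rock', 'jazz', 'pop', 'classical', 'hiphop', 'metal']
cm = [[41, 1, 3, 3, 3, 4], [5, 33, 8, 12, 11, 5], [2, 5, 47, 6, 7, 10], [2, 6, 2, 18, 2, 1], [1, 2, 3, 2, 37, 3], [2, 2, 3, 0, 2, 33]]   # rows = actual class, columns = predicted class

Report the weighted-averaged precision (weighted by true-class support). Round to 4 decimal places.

0.6551

Per-class precision (TP/(TP+FP)):
  rock: TP=41, FP=5+2+2+1+2=12 → 41/53 = 0.77358
  jazz: TP=33, FP=1+5+6+2+2=16 → 33/49 = 0.67347
  pop: TP=47, FP=3+8+2+3+3=19 → 47/66 = 0.71212
  classical: TP=18, FP=3+12+6+2+0=23 → 18/41 = 0.43902
  hiphop: TP=37, FP=3+11+7+2+2=25 → 37/62 = 0.59677
  metal: TP=33, FP=4+5+10+1+3=23 → 33/56 = 0.58929
Weighted-precision = Σ (supportᵢ/N)·precisionᵢ with N=327: (55/327)·0.77358 + (74/327)·0.67347 + (77/327)·0.71212 + (31/327)·0.43902 + (48/327)·0.59677 + (42/327)·0.58929 = 0.6551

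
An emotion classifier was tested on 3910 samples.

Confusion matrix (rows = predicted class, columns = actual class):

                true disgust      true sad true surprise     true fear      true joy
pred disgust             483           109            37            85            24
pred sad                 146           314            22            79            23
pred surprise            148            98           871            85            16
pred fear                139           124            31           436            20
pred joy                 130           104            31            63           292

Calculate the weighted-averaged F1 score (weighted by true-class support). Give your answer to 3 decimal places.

Per-class F1 score (2·TP/(2·TP+FP+FN)):
  disgust: TP=483, FP=109+37+85+24=255, FN=146+148+139+130=563 → 966/1784 = 0.5415
  sad: TP=314, FP=146+22+79+23=270, FN=109+98+124+104=435 → 628/1333 = 0.4711
  surprise: TP=871, FP=148+98+85+16=347, FN=37+22+31+31=121 → 1742/2210 = 0.7882
  fear: TP=436, FP=139+124+31+20=314, FN=85+79+85+63=312 → 872/1498 = 0.5821
  joy: TP=292, FP=130+104+31+63=328, FN=24+23+16+20=83 → 584/995 = 0.5869
Weighted-F1 score = Σ (supportᵢ/N)·F1 scoreᵢ with N=3910: (1046/3910)·0.5415 + (749/3910)·0.4711 + (992/3910)·0.7882 + (748/3910)·0.5821 + (375/3910)·0.5869 = 0.603

0.603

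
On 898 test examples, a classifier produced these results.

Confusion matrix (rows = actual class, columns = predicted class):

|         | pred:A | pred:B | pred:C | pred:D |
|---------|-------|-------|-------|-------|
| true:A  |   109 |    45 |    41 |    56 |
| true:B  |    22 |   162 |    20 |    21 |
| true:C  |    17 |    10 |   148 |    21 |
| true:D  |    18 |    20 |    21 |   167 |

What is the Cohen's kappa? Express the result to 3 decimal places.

Observed agreement pₒ = trace/N = 586/898 = 0.6526
Expected agreement pₑ = Σ (rowᵢ·colᵢ)/N² = (251·166 + 225·237 + 196·230 + 226·265)/898² = 0.2480
κ = (pₒ − pₑ)/(1 − pₑ) = (0.6526 − 0.2480)/(1 − 0.2480) = 0.538

0.538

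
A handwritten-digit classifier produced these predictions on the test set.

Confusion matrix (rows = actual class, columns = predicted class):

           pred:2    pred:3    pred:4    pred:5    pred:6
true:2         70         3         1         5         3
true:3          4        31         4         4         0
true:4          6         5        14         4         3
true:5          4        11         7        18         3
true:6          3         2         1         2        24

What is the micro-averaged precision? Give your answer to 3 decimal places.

Micro-averaging pools counts across classes: ΣTP=157, ΣFP=75, ΣFN=75.
Micro-precision = TP/(TP+FP) on pooled counts = 0.677 (equals overall accuracy in single-label multiclass).

0.677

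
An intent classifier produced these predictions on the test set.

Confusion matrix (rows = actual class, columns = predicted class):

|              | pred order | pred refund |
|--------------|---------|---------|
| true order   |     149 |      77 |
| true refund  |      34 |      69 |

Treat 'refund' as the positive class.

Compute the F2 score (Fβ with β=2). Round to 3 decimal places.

0.618

Fβ = (1+β²)·TP / ((1+β²)·TP + β²·FN + FP), with β²=4
= 5·69 / (5·69 + 4·34 + 77) = 0.618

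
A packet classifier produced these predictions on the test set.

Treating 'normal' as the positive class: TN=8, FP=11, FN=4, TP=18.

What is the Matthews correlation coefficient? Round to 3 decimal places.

MCC = (TP·TN − FP·FN) / √((TP+FP)(TP+FN)(TN+FP)(TN+FN))
Numerator = 18·8 − 11·4 = 100
Denominator = √(29·22·19·12) = √145464 = 381.3974
MCC = 100 / 381.3974 = 0.262

0.262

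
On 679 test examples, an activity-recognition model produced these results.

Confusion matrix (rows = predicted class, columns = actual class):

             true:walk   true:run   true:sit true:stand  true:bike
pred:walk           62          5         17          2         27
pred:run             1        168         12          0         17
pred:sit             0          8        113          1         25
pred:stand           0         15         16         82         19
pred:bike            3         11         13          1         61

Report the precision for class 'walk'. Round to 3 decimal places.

precision = TP/(TP+FP).
walk: TP=62, FP=5+17+2+27=51 → 62/113 = 0.5487

0.549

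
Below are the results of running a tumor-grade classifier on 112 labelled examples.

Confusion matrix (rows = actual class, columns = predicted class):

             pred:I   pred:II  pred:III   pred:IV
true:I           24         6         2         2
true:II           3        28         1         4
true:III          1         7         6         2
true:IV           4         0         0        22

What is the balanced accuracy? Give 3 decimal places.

Balanced accuracy = mean of per-class recall.
  I: recall = 24/34 = 0.7059
  II: recall = 28/36 = 0.7778
  III: recall = 6/16 = 0.3750
  IV: recall = 22/26 = 0.8462
Mean = (0.7059 + 0.7778 + 0.3750 + 0.8462) / 4 = 0.676

0.676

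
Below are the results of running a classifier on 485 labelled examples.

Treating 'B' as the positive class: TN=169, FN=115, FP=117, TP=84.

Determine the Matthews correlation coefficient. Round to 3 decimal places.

0.013

MCC = (TP·TN − FP·FN) / √((TP+FP)(TP+FN)(TN+FP)(TN+FN))
Numerator = 84·169 − 117·115 = 741
Denominator = √(201·199·286·284) = √3248878776 = 56998.9366
MCC = 741 / 56998.9366 = 0.013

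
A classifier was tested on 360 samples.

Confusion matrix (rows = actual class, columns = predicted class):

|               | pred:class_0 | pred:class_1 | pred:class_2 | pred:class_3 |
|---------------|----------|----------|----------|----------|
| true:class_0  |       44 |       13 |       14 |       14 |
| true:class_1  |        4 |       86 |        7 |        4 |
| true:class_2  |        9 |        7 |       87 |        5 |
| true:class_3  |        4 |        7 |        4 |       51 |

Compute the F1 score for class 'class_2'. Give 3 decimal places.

F1 score = 2·TP/(2·TP+FP+FN).
class_2: TP=87, FP=14+7+4=25, FN=9+7+5=21 → 174/220 = 0.7909

0.791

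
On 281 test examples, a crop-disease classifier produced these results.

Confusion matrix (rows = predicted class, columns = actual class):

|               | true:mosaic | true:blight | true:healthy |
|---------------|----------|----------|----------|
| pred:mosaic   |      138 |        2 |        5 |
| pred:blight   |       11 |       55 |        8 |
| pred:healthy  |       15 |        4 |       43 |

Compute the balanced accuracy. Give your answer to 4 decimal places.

Balanced accuracy = mean of per-class recall.
  mosaic: recall = 138/164 = 0.84146
  blight: recall = 55/61 = 0.90164
  healthy: recall = 43/56 = 0.76786
Mean = (0.84146 + 0.90164 + 0.76786) / 3 = 0.8370

0.8370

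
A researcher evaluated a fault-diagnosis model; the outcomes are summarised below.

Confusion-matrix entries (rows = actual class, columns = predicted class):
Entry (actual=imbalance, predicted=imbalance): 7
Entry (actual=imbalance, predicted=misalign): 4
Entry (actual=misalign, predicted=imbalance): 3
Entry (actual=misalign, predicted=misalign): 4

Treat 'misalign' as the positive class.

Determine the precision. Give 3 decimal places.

0.500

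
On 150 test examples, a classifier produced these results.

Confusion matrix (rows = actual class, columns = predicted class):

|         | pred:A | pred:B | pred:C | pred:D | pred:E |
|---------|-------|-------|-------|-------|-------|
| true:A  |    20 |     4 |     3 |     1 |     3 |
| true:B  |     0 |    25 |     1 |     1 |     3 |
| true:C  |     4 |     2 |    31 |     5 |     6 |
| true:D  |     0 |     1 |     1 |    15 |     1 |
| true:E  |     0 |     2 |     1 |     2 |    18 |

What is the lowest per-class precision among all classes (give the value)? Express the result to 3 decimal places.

Per-class precision (TP/(TP+FP)):
  A: TP=20, FP=0+4+0+0=4 → 20/24 = 0.8333
  B: TP=25, FP=4+2+1+2=9 → 25/34 = 0.7353
  C: TP=31, FP=3+1+1+1=6 → 31/37 = 0.8378
  D: TP=15, FP=1+1+5+2=9 → 15/24 = 0.6250
  E: TP=18, FP=3+3+6+1=13 → 18/31 = 0.5806
Lowest is class 'E' with precision = 0.581.

0.581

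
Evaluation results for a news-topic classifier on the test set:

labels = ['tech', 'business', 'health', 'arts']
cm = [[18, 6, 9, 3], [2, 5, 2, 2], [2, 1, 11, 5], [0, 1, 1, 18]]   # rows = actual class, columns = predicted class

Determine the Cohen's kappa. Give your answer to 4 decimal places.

Observed agreement pₒ = trace/N = 52/86 = 0.60465
Expected agreement pₑ = Σ (rowᵢ·colᵢ)/N² = (36·22 + 11·13 + 19·23 + 20·28)/86² = 0.26122
κ = (pₒ − pₑ)/(1 − pₑ) = (0.60465 − 0.26122)/(1 − 0.26122) = 0.4649

0.4649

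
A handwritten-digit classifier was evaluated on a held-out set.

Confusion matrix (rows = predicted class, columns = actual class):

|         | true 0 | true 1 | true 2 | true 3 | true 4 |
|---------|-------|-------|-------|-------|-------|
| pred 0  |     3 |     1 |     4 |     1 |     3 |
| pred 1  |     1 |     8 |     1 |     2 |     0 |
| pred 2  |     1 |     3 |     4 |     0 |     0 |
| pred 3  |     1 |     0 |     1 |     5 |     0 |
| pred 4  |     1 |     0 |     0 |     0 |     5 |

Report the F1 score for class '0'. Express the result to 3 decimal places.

0.316

F1 score = 2·TP/(2·TP+FP+FN).
0: TP=3, FP=1+4+1+3=9, FN=1+1+1+1=4 → 6/19 = 0.3158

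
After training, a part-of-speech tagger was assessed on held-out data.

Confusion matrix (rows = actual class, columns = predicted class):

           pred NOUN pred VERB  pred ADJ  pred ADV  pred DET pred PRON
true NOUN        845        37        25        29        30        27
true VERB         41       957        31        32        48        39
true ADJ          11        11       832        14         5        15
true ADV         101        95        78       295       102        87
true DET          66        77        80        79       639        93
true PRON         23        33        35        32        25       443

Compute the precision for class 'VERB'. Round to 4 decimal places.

0.7909

One-vs-rest for 'VERB': TP = diagonal; FP = other classes predicted 'VERB'; FN = 'VERB' predicted as other.
precision = TP/(TP+FP).
VERB: TP=957, FP=37+11+95+77+33=253 → 957/1210 = 0.79091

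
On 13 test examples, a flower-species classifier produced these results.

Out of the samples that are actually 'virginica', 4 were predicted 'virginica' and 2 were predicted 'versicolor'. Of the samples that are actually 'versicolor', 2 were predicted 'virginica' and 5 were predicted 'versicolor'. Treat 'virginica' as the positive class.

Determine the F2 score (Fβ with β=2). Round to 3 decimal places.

0.667

Fβ = (1+β²)·TP / ((1+β²)·TP + β²·FN + FP), with β²=4
= 5·4 / (5·4 + 4·2 + 2) = 0.667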